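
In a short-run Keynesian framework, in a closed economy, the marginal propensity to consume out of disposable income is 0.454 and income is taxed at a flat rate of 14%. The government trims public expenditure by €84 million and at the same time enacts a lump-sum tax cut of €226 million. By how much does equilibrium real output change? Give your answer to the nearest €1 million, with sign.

Expenditure multiplier = 1/(1 − c(1−t)) = 1/(1 − 0.454×0.86) = 1/0.60956 ≈ 1.641.
ΔG contributes k·ΔG = (−€84 million) / 0.60956 ≈ −€137.8 million.
ΔT of −€226 million changes first-round spending by −c·ΔT = +€102.604 million, contributing k·(−c·ΔT) = (+€102.604 million) / 0.60956 ≈ +€168.3 million.
Net ΔY = k(ΔG − c·ΔT) = (+€18.604 million) / 0.60956 ≈ +€31 million.

+€31 million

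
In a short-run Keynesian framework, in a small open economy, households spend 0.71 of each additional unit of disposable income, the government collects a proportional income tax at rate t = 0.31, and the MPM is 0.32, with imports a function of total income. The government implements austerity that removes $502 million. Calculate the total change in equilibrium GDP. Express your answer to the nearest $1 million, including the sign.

−$605 million

Government-spending multiplier = 1/(1 − c(1−t) + m) = 1/(1 − 0.71×0.69 + 0.32) = 1/0.8301 ≈ 1.205.
ΔY = k × ΔG = (−$502 million) / 0.8301 ≈ −$605 million.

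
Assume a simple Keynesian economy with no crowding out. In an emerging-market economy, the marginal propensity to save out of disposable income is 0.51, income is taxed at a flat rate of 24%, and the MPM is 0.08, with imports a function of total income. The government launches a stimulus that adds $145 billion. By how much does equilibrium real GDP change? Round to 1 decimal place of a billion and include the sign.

+$204.9 billion

MPC = 1 − MPS = 1 − 0.51 = 0.49.
Expenditure multiplier = 1/(1 − c(1−t) + m) = 1/(1 − 0.49×0.76 + 0.08) = 1/0.7076 ≈ 1.413.
ΔY = k × ΔG = (+$145 billion) / 0.7076 ≈ +$204.9 billion.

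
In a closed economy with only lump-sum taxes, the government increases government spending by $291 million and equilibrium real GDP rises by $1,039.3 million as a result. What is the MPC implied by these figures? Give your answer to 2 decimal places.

0.72

Implied spending multiplier k = ΔY/ΔG = 1,039.3/291 ≈ 3.5715.
Since k = 1/(1 − MPC), MPC = 1 − 1/k = 1 − ΔG/ΔY = 1 − 291/1,039.3 ≈ 0.72.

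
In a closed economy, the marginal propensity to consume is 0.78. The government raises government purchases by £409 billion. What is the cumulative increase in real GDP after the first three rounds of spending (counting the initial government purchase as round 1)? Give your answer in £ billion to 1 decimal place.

£976.9 billion

Round 1 adds ΔG = £409 billion; each later round is MPC = 0.78 times the previous.
After 3 rounds: 409 + 319.02 + 248.8356 = ΔG·(1 − c^3)/(1 − c) = 409 × (1 − 0.474552)/0.22 ≈ £976.9 billion.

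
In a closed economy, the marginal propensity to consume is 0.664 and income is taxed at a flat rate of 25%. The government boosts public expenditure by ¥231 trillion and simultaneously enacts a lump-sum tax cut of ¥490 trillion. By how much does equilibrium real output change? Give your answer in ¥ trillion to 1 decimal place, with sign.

+¥1,108.3 trillion

Expenditure multiplier = 1/(1 − c(1−t)) = 1/(1 − 0.664×0.75) = 1/0.502 ≈ 1.992.
ΔG contributes k·ΔG = (+¥231 trillion) / 0.502 ≈ +¥460.2 trillion.
ΔT of −¥490 trillion changes first-round spending by −c·ΔT = +¥325.36 trillion, contributing k·(−c·ΔT) = (+¥325.36 trillion) / 0.502 ≈ +¥648.1 trillion.
Net ΔY = k(ΔG − c·ΔT) = (+¥556.36 trillion) / 0.502 ≈ +¥1,108.3 trillion.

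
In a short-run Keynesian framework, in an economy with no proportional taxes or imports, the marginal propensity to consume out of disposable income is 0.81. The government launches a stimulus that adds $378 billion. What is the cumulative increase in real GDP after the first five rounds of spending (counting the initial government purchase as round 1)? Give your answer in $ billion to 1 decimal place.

$1,295.8 billion

Round 1 adds ΔG = $378 billion; each later round is MPC = 0.81 times the previous.
After 5 rounds: 378 + 306.18 + 248.0058 + 200.884698 + 162.71660538 = ΔG·(1 − c^5)/(1 − c) = 378 × (1 − 0.3486784401)/0.19 ≈ $1,295.8 billion.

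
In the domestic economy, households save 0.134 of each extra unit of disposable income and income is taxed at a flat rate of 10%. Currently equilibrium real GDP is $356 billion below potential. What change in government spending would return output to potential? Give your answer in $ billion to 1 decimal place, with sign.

+$78.5 billion

MPC = 1 − MPS = 1 − 0.134 = 0.866.
Spending multiplier = 1/(1 − c(1−t)) = 1/(1 − 0.866×0.9) = 1/0.2206 ≈ 4.533.
Need ΔY = +$356 billion, so ΔG = ΔY/k = (+$356 billion) × 0.2206 ≈ +$78.5 billion.
The government should increase government spending by $78.5 billion.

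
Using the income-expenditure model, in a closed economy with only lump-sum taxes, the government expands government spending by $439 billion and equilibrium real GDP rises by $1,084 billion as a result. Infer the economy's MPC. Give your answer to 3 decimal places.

0.595

Implied spending multiplier k = ΔY/ΔG = 1,084/439 ≈ 2.4692.
Since k = 1/(1 − MPC), MPC = 1 − 1/k = 1 − ΔG/ΔY = 1 − 439/1,084 ≈ 0.595.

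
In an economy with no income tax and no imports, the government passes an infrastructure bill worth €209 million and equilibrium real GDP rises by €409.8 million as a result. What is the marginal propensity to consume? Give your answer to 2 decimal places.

Implied spending multiplier k = ΔY/ΔG = 409.8/209 ≈ 1.9608.
Since k = 1/(1 − MPC), MPC = 1 − 1/k = 1 − ΔG/ΔY = 1 − 209/409.8 ≈ 0.49.

0.49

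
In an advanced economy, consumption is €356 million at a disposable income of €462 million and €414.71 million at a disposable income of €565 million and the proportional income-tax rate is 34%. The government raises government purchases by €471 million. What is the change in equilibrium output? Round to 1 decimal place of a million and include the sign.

+€755.0 million

MPC = ΔC/ΔYd = (414.71 − 356)/(565 − 462) = 58.71/103 = 0.57.
Spending multiplier = 1/(1 − c(1−t)) = 1/(1 − 0.57×0.66) = 1/0.6238 ≈ 1.603.
ΔY = k × ΔG = (+€471 million) / 0.6238 ≈ +€755 million.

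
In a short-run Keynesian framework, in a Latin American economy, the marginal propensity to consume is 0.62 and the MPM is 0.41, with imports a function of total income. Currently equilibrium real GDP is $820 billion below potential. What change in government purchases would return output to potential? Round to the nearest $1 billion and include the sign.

Spending multiplier = 1/(1 − c + m) = 1/(1 − 0.62 + 0.41) = 1/0.79 ≈ 1.266.
Need ΔY = +$820 billion, so ΔG = ΔY/k = (+$820 billion) × 0.79 ≈ +$648 billion.
The government should increase government purchases by $648 billion.

+$648 billion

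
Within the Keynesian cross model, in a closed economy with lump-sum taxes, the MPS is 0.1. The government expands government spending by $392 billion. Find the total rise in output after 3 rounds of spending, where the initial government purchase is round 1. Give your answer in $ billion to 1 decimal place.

$1,062.3 billion

MPC = 1 − MPS = 1 − 0.1 = 0.9.
Round 1 adds ΔG = $392 billion; each later round is MPC = 0.9 times the previous.
After 3 rounds: 392 + 352.8 + 317.52 = ΔG·(1 − c^3)/(1 − c) = 392 × (1 − 0.729)/0.1 ≈ $1,062.3 billion.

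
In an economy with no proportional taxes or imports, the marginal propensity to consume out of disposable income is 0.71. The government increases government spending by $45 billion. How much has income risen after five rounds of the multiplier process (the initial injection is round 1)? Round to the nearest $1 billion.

$127 billion

Round 1 adds ΔG = $45 billion; each later round is MPC = 0.71 times the previous.
After 5 rounds: 45 + 31.95 + 22.6845 + 16.105995 + 11.43525645 = ΔG·(1 − c^5)/(1 − c) = 45 × (1 − 0.1804229351)/0.29 ≈ $127 billion.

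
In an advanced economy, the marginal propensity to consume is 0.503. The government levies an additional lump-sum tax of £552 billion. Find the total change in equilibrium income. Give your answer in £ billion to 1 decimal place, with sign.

−£558.7 billion

A lump-sum tax change of +£552 billion shifts disposable income by −£552 billion; first-round consumption changes by −c × ΔT = −0.503 × (+£552 billion) = −£277.656 billion.
Expenditure multiplier = 1/(1 − MPC) = 1/(1 − 0.503) = 1/0.497 ≈ 2.012.
The tax multiplier is −c × k ≈ −1.012, so ΔY = k × (−c·ΔT) = (−£277.656 billion) / 0.497 ≈ −£558.7 billion.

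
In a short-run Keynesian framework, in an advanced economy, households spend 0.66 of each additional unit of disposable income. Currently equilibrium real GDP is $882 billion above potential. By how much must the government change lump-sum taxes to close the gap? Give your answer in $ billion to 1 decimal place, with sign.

Spending multiplier = 1/(1 − MPC) = 1/(1 − 0.66) = 1/0.34 ≈ 2.941.
Tax multiplier = −c·k = −0.66/0.34 ≈ −1.941. Need ΔY = −$882 billion, so ΔT = ΔY/(−c·k) = −(−$882 billion) × 0.34 / 0.66 ≈ +$454.4 billion.
The government should raise lump-sum taxes by $454.4 billion.

+$454.4 billion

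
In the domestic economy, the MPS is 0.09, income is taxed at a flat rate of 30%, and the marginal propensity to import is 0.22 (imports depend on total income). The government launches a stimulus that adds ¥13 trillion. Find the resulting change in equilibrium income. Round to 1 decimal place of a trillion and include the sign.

MPC = 1 − MPS = 1 − 0.09 = 0.91.
Expenditure multiplier = 1/(1 − c(1−t) + m) = 1/(1 − 0.91×0.7 + 0.22) = 1/0.583 ≈ 1.715.
ΔY = k × ΔG = (+¥13 trillion) / 0.583 ≈ +¥22.3 trillion.

+¥22.3 trillion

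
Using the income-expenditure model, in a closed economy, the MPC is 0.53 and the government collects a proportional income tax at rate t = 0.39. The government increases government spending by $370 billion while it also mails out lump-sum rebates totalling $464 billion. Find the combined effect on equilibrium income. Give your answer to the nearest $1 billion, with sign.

Expenditure multiplier = 1/(1 − c(1−t)) = 1/(1 − 0.53×0.61) = 1/0.6767 ≈ 1.478.
ΔG contributes k·ΔG = (+$370 billion) / 0.6767 ≈ +$546.8 billion.
ΔT of −$464 billion changes first-round spending by −c·ΔT = +$245.92 billion, contributing k·(−c·ΔT) = (+$245.92 billion) / 0.6767 ≈ +$363.4 billion.
Net ΔY = k(ΔG − c·ΔT) = (+$615.92 billion) / 0.6767 ≈ +$910 billion.

+$910 billion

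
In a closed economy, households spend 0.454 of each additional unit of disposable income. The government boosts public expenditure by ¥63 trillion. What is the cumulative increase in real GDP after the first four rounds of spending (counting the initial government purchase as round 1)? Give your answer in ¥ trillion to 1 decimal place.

¥110.5 trillion

Round 1 adds ΔG = ¥63 trillion; each later round is MPC = 0.454 times the previous.
After 4 rounds: 63 + 28.602 + 12.985308 + 5.895329832 = ΔG·(1 − c^4)/(1 − c) = 63 × (1 − 0.042483805456)/0.546 ≈ ¥110.5 trillion.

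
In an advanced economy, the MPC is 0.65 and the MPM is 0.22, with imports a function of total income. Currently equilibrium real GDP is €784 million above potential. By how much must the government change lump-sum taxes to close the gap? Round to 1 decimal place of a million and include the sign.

+€687.5 million

Spending multiplier = 1/(1 − c + m) = 1/(1 − 0.65 + 0.22) = 1/0.57 ≈ 1.754.
Tax multiplier = −c·k = −0.65/0.57 ≈ −1.14. Need ΔY = −€784 million, so ΔT = ΔY/(−c·k) = −(−€784 million) × 0.57 / 0.65 ≈ +€687.5 million.
The government should raise lump-sum taxes by €687.5 million.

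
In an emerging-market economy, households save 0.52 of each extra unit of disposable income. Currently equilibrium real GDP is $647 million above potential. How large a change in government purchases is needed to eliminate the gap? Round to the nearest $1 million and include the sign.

−$336 million

MPC = 1 − MPS = 1 − 0.52 = 0.48.
Spending multiplier = 1/(1 − MPC) = 1/(1 − 0.48) = 1/0.52 ≈ 1.923.
Need ΔY = −$647 million, so ΔG = ΔY/k = (−$647 million) × 0.52 ≈ −$336 million.
The government should cut government purchases by $336 million.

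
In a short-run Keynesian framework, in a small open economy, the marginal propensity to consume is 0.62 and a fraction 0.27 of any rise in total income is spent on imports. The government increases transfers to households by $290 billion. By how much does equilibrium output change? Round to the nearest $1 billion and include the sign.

+$277 billion

The transfer change shifts disposable income by +$290 billion, so first-round consumption changes by c·ΔTR = 0.62 × (+$290 billion) = +$179.8 billion.
Expenditure multiplier = 1/(1 − c + m) = 1/(1 − 0.62 + 0.27) = 1/0.65 ≈ 1.538.
The transfer multiplier is c × k ≈ 0.954, so ΔY = k × (c·ΔTR) = (+$179.8 billion) / 0.65 ≈ +$277 billion.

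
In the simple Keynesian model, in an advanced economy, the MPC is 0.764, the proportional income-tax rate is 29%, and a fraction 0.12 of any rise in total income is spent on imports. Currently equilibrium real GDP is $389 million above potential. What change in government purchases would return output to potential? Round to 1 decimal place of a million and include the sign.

−$224.7 million

Spending multiplier = 1/(1 − c(1−t) + m) = 1/(1 − 0.764×0.71 + 0.12) = 1/0.57756 ≈ 1.731.
Need ΔY = −$389 million, so ΔG = ΔY/k = (−$389 million) × 0.57756 ≈ −$224.7 million.
The government should cut government purchases by $224.7 million.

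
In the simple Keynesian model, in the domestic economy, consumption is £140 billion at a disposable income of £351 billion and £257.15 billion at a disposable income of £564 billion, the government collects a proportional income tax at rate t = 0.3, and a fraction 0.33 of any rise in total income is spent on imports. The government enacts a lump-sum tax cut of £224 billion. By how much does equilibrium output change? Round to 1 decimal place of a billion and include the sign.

+£130.4 billion

MPC = ΔC/ΔYd = (257.15 − 140)/(564 − 351) = 117.15/213 = 0.55.
A lump-sum tax change of −£224 billion shifts disposable income by +£224 billion; first-round consumption changes by −c × ΔT = −0.55 × (−£224 billion) = +£123.2 billion.
Expenditure multiplier = 1/(1 − c(1−t) + m) = 1/(1 − 0.55×0.7 + 0.33) = 1/0.945 ≈ 1.058.
The tax multiplier is −c × k ≈ −0.582, so ΔY = k × (−c·ΔT) = (+£123.2 billion) / 0.945 ≈ +£130.4 billion.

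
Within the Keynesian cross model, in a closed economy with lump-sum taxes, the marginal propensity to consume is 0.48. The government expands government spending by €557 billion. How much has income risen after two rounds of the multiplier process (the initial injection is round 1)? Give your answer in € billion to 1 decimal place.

Round 1 adds ΔG = €557 billion; each later round is MPC = 0.48 times the previous.
After 2 rounds: 557 + 267.36 = ΔG·(1 − c^2)/(1 − c) = 557 × (1 − 0.2304)/0.52 ≈ €824.4 billion.

€824.4 billion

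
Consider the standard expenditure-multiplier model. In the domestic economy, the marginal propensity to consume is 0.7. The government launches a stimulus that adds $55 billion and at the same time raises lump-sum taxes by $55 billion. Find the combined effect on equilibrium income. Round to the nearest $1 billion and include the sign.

+$55 billion

Expenditure multiplier = 1/(1 − MPC) = 1/(1 − 0.7) = 1/0.3 ≈ 3.333.
ΔG contributes k·ΔG = (+$55 billion) / 0.3 ≈ +$183.3 billion.
ΔT of +$55 billion changes first-round spending by −c·ΔT = −$38.5 billion, contributing k·(−c·ΔT) = (−$38.5 billion) / 0.3 ≈ −$128.3 billion.
With ΔG = ΔT and no other leakages, the balanced-budget multiplier is 1, so ΔY = ΔG = +$55 billion.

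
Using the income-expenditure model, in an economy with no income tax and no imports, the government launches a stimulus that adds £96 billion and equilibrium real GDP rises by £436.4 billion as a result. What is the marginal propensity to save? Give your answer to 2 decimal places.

0.22

Implied spending multiplier k = ΔY/ΔG = 436.4/96 ≈ 4.5458.
Since k = 1/(1 − MPC), MPC = 1 − 1/k = 1 − ΔG/ΔY = 1 − 96/436.4 ≈ 0.78.
MPS = 1 − MPC = 0.22.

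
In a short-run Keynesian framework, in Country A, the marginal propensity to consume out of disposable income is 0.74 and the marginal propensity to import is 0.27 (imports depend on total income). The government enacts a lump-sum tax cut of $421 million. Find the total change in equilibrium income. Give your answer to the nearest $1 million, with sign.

A lump-sum tax change of −$421 million shifts disposable income by +$421 million; first-round consumption changes by −c × ΔT = −0.74 × (−$421 million) = +$311.54 million.
Expenditure multiplier = 1/(1 − c + m) = 1/(1 − 0.74 + 0.27) = 1/0.53 ≈ 1.887.
The tax multiplier is −c × k ≈ −1.396, so ΔY = k × (−c·ΔT) = (+$311.54 million) / 0.53 ≈ +$588 million.

+$588 million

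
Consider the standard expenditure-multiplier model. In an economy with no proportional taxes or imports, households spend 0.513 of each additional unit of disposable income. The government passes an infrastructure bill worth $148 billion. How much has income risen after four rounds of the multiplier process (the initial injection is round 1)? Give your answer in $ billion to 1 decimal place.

Round 1 adds ΔG = $148 billion; each later round is MPC = 0.513 times the previous.
After 4 rounds: 148 + 75.924 + 38.949012 + 19.980843156 = ΔG·(1 − c^4)/(1 − c) = 148 × (1 − 0.069257922561)/0.487 ≈ $282.9 billion.

$282.9 billion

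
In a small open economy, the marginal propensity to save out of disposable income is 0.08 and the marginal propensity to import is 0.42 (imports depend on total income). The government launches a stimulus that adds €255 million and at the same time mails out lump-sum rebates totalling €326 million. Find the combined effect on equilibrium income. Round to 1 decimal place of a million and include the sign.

MPC = 1 − MPS = 1 − 0.08 = 0.92.
Expenditure multiplier = 1/(1 − c + m) = 1/(1 − 0.92 + 0.42) = 1/0.5 = 2.
ΔG contributes k·ΔG = (+€255 million) / 0.5 = +€510 million.
ΔT of −€326 million changes first-round spending by −c·ΔT = +€299.92 million, contributing k·(−c·ΔT) = (+€299.92 million) / 0.5 ≈ +€599.8 million.
Net ΔY = k(ΔG − c·ΔT) = (+€554.92 million) / 0.5 ≈ +€1,109.8 million.

+€1,109.8 million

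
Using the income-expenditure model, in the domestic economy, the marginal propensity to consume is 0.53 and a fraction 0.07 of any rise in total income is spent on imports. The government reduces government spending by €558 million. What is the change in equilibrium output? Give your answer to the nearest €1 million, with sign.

−€1,033 million

Expenditure multiplier = 1/(1 − c + m) = 1/(1 − 0.53 + 0.07) = 1/0.54 ≈ 1.852.
ΔY = k × ΔG = (−€558 million) / 0.54 ≈ −€1,033 million.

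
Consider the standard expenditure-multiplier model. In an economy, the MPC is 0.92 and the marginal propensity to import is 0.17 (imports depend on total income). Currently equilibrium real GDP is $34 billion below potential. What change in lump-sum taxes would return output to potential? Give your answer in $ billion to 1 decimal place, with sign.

−$9.2 billion

Spending multiplier = 1/(1 − c + m) = 1/(1 − 0.92 + 0.17) = 1/0.25 = 4.
Tax multiplier = −c·k = −0.92/0.25 = −3.68. Need ΔY = +$34 billion, so ΔT = ΔY/(−c·k) = −(+$34 billion) × 0.25 / 0.92 ≈ −$9.2 billion.
The government should cut lump-sum taxes by $9.2 billion.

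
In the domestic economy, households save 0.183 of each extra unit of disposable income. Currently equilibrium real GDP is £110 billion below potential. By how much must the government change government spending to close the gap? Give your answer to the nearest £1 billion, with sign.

+£20 billion

MPC = 1 − MPS = 1 − 0.183 = 0.817.
Spending multiplier = 1/(1 − MPC) = 1/(1 − 0.817) = 1/0.183 ≈ 5.464.
Need ΔY = +£110 billion, so ΔG = ΔY/k = (+£110 billion) × 0.183 ≈ +£20 billion.
The government should increase government spending by £20 billion.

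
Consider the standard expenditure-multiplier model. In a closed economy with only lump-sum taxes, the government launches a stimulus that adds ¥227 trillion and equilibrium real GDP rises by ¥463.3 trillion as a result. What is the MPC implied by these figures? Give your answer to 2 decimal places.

Implied spending multiplier k = ΔY/ΔG = 463.3/227 ≈ 2.041.
Since k = 1/(1 − MPC), MPC = 1 − 1/k = 1 − ΔG/ΔY = 1 − 227/463.3 ≈ 0.51.

0.51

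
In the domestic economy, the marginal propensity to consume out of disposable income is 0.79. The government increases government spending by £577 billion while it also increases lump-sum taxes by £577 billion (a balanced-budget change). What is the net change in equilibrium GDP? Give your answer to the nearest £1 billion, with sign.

+£577 billion

Expenditure multiplier = 1/(1 − MPC) = 1/(1 − 0.79) = 1/0.21 ≈ 4.762.
ΔG contributes k·ΔG = (+£577 billion) / 0.21 ≈ +£2,747.6 billion.
ΔT of +£577 billion changes first-round spending by −c·ΔT = −£455.83 billion, contributing k·(−c·ΔT) = (−£455.83 billion) / 0.21 ≈ −£2,170.6 billion.
With ΔG = ΔT and no other leakages, the balanced-budget multiplier is 1, so ΔY = ΔG = +£577 billion.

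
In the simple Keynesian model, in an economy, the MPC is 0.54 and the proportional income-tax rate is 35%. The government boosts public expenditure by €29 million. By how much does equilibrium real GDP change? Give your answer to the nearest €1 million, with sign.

+€45 million

Expenditure multiplier = 1/(1 − c(1−t)) = 1/(1 − 0.54×0.65) = 1/0.649 ≈ 1.541.
ΔY = k × ΔG = (+€29 million) / 0.649 ≈ +€45 million.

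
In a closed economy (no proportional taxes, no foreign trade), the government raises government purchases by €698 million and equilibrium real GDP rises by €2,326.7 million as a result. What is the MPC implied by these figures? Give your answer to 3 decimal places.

Implied spending multiplier k = ΔY/ΔG = 2,326.7/698 ≈ 3.3334.
Since k = 1/(1 − MPC), MPC = 1 − 1/k = 1 − ΔG/ΔY = 1 − 698/2,326.7 ≈ 0.700.

0.700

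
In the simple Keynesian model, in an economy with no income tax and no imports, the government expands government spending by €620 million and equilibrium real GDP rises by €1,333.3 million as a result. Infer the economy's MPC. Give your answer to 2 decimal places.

Implied spending multiplier k = ΔY/ΔG = 1,333.3/620 ≈ 2.1505.
Since k = 1/(1 − MPC), MPC = 1 − 1/k = 1 − ΔG/ΔY = 1 − 620/1,333.3 ≈ 0.53.

0.53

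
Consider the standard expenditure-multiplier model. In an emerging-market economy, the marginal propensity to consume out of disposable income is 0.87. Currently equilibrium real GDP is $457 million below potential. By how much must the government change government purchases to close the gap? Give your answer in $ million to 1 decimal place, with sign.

+$59.4 million

Spending multiplier = 1/(1 − MPC) = 1/(1 − 0.87) = 1/0.13 ≈ 7.692.
Need ΔY = +$457 million, so ΔG = ΔY/k = (+$457 million) × 0.13 ≈ +$59.4 million.
The government should increase government purchases by $59.4 million.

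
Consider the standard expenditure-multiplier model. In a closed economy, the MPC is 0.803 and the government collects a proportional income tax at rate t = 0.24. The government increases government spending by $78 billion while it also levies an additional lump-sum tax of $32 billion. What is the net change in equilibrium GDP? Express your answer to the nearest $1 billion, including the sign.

Expenditure multiplier = 1/(1 − c(1−t)) = 1/(1 − 0.803×0.76) = 1/0.38972 ≈ 2.566.
ΔG contributes k·ΔG = (+$78 billion) / 0.38972 ≈ +$200.1 billion.
ΔT of +$32 billion changes first-round spending by −c·ΔT = −$25.696 billion, contributing k·(−c·ΔT) = (−$25.696 billion) / 0.38972 ≈ −$65.9 billion.
Net ΔY = k(ΔG − c·ΔT) = (+$52.304 billion) / 0.38972 ≈ +$134 billion.

+$134 billion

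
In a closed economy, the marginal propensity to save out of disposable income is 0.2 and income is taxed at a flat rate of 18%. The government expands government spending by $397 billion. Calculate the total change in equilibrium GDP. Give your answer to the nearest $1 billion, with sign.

+$1,154 billion

MPC = 1 − MPS = 1 − 0.2 = 0.8.
Government-spending multiplier = 1/(1 − c(1−t)) = 1/(1 − 0.8×0.82) = 1/0.344 ≈ 2.907.
ΔY = k × ΔG = (+$397 billion) / 0.344 ≈ +$1,154 billion.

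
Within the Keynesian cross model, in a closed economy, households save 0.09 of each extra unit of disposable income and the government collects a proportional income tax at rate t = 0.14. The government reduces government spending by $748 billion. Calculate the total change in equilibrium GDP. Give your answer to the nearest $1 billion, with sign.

MPC = 1 − MPS = 1 − 0.09 = 0.91.
Expenditure multiplier = 1/(1 − c(1−t)) = 1/(1 − 0.91×0.86) = 1/0.2174 ≈ 4.6.
ΔY = k × ΔG = (−$748 billion) / 0.2174 ≈ −$3,441 billion.

−$3,441 billion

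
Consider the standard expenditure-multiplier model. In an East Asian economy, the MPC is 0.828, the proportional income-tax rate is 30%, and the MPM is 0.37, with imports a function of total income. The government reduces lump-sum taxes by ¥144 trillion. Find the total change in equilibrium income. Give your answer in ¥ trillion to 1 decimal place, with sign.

+¥150.9 trillion

A lump-sum tax change of −¥144 trillion shifts disposable income by +¥144 trillion; first-round consumption changes by −c × ΔT = −0.828 × (−¥144 trillion) = +¥119.232 trillion.
Expenditure multiplier = 1/(1 − c(1−t) + m) = 1/(1 − 0.828×0.7 + 0.37) = 1/0.7904 ≈ 1.265.
The tax multiplier is −c × k ≈ −1.048, so ΔY = k × (−c·ΔT) = (+¥119.232 trillion) / 0.7904 ≈ +¥150.9 trillion.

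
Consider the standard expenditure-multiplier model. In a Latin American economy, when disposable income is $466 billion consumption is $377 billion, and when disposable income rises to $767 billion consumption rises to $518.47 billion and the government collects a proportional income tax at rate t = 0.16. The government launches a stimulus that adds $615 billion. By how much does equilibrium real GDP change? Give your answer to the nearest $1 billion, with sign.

MPC = ΔC/ΔYd = (518.47 − 377)/(767 − 466) = 141.47/301 = 0.47.
Expenditure multiplier = 1/(1 − c(1−t)) = 1/(1 − 0.47×0.84) = 1/0.6052 ≈ 1.652.
ΔY = k × ΔG = (+$615 billion) / 0.6052 ≈ +$1,016 billion.

+$1,016 billion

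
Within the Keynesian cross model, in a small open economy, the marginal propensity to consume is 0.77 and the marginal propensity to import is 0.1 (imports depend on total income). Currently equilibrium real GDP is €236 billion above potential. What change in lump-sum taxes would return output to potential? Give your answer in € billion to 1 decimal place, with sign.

Spending multiplier = 1/(1 − c + m) = 1/(1 − 0.77 + 0.1) = 1/0.33 ≈ 3.03.
Tax multiplier = −c·k = −0.77/0.33 ≈ −2.333. Need ΔY = −€236 billion, so ΔT = ΔY/(−c·k) = −(−€236 billion) × 0.33 / 0.77 ≈ +€101.1 billion.
The government should raise lump-sum taxes by €101.1 billion.

+€101.1 billion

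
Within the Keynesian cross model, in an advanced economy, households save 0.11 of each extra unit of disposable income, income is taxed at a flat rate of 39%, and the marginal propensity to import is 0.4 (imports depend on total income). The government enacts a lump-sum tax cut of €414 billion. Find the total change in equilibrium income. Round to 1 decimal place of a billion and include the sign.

MPC = 1 − MPS = 1 − 0.11 = 0.89.
A lump-sum tax change of −€414 billion shifts disposable income by +€414 billion; first-round consumption changes by −c × ΔT = −0.89 × (−€414 billion) = +€368.46 billion.
Expenditure multiplier = 1/(1 − c(1−t) + m) = 1/(1 − 0.89×0.61 + 0.4) = 1/0.8571 ≈ 1.167.
The tax multiplier is −c × k ≈ −1.038, so ΔY = k × (−c·ΔT) = (+€368.46 billion) / 0.8571 ≈ +€429.9 billion.

+€429.9 billion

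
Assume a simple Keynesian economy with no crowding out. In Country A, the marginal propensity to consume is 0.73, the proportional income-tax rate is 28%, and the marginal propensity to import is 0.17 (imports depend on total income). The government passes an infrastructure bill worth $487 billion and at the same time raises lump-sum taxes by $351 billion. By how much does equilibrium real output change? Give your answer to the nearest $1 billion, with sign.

+$358 billion

Expenditure multiplier = 1/(1 − c(1−t) + m) = 1/(1 − 0.73×0.72 + 0.17) = 1/0.6444 ≈ 1.552.
ΔG contributes k·ΔG = (+$487 billion) / 0.6444 ≈ +$755.7 billion.
ΔT of +$351 billion changes first-round spending by −c·ΔT = −$256.23 billion, contributing k·(−c·ΔT) = (−$256.23 billion) / 0.6444 ≈ −$397.6 billion.
Net ΔY = k(ΔG − c·ΔT) = (+$230.77 billion) / 0.6444 ≈ +$358 billion.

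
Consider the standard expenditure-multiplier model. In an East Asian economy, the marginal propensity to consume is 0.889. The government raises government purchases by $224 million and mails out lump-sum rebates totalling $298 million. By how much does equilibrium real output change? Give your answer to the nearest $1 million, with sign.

Expenditure multiplier = 1/(1 − MPC) = 1/(1 − 0.889) = 1/0.111 ≈ 9.009.
ΔG contributes k·ΔG = (+$224 million) / 0.111 ≈ +$2,018 million.
ΔT of −$298 million changes first-round spending by −c·ΔT = +$264.922 million, contributing k·(−c·ΔT) = (+$264.922 million) / 0.111 ≈ +$2,386.7 million.
Net ΔY = k(ΔG − c·ΔT) = (+$488.922 million) / 0.111 ≈ +$4,405 million.

+$4,405 million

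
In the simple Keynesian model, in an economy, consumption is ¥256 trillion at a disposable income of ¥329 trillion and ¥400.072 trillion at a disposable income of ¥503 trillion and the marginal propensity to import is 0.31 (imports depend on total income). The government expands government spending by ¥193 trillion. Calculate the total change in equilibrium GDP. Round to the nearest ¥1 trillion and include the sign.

MPC = ΔC/ΔYd = (400.072 − 256)/(503 − 329) = 144.072/174 = 0.828.
Spending multiplier = 1/(1 − c + m) = 1/(1 − 0.828 + 0.31) = 1/0.482 ≈ 2.075.
ΔY = k × ΔG = (+¥193 trillion) / 0.482 ≈ +¥400 trillion.

+¥400 trillion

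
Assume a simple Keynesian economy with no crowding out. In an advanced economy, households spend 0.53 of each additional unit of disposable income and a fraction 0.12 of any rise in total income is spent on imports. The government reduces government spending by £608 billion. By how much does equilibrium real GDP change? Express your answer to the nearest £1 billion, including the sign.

−£1,031 billion

Government-spending multiplier = 1/(1 − c + m) = 1/(1 − 0.53 + 0.12) = 1/0.59 ≈ 1.695.
ΔY = k × ΔG = (−£608 billion) / 0.59 ≈ −£1,031 billion.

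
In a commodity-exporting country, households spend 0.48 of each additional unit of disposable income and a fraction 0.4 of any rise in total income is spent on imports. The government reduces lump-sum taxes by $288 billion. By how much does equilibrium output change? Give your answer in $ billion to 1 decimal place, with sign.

A lump-sum tax change of −$288 billion shifts disposable income by +$288 billion; first-round consumption changes by −c × ΔT = −0.48 × (−$288 billion) = +$138.24 billion.
Expenditure multiplier = 1/(1 − c + m) = 1/(1 − 0.48 + 0.4) = 1/0.92 ≈ 1.087.
The tax multiplier is −c × k ≈ −0.522, so ΔY = k × (−c·ΔT) = (+$138.24 billion) / 0.92 ≈ +$150.3 billion.

+$150.3 billion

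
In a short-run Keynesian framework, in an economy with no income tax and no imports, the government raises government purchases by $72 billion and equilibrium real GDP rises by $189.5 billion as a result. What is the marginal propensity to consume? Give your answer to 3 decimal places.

Implied spending multiplier k = ΔY/ΔG = 189.5/72 ≈ 2.6319.
Since k = 1/(1 − MPC), MPC = 1 − 1/k = 1 − ΔG/ΔY = 1 − 72/189.5 ≈ 0.620.

0.620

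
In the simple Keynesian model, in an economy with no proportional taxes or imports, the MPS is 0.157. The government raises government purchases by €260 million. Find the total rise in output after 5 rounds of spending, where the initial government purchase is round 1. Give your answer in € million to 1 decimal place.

€951.0 million

MPC = 1 − MPS = 1 − 0.157 = 0.843.
Round 1 adds ΔG = €260 million; each later round is MPC = 0.843 times the previous.
After 5 rounds: 260 + 219.18 + 184.76874 + 155.76004782 + 131.30572031226 = ΔG·(1 − c^5)/(1 − c) = 260 × (1 − 0.425733547012443)/0.157 ≈ €951 million.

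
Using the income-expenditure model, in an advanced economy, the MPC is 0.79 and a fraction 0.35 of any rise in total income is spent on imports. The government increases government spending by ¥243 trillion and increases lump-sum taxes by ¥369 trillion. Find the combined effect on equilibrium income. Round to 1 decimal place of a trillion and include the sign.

Expenditure multiplier = 1/(1 − c + m) = 1/(1 − 0.79 + 0.35) = 1/0.56 ≈ 1.786.
ΔG contributes k·ΔG = (+¥243 trillion) / 0.56 ≈ +¥433.9 trillion.
ΔT of +¥369 trillion changes first-round spending by −c·ΔT = −¥291.51 trillion, contributing k·(−c·ΔT) = (−¥291.51 trillion) / 0.56 ≈ −¥520.6 trillion.
Net ΔY = k(ΔG − c·ΔT) = (−¥48.51 trillion) / 0.56 ≈ −¥86.6 trillion.

−¥86.6 trillion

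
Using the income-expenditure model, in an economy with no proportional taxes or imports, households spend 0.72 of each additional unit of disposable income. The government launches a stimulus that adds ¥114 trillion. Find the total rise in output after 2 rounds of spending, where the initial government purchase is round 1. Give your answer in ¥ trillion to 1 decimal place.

Round 1 adds ΔG = ¥114 trillion; each later round is MPC = 0.72 times the previous.
After 2 rounds: 114 + 82.08 = ΔG·(1 − c^2)/(1 − c) = 114 × (1 − 0.5184)/0.28 ≈ ¥196.1 trillion.

¥196.1 trillion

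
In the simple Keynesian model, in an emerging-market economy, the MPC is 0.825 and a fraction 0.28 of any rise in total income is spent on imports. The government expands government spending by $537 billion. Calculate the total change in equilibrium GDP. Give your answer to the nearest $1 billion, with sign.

+$1,180 billion

Government-spending multiplier = 1/(1 − c + m) = 1/(1 − 0.825 + 0.28) = 1/0.455 ≈ 2.198.
ΔY = k × ΔG = (+$537 billion) / 0.455 ≈ +$1,180 billion.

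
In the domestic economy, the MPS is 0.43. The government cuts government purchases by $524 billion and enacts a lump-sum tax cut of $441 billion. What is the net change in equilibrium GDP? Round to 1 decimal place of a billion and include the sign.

−$634.0 billion

MPC = 1 − MPS = 1 − 0.43 = 0.57.
Expenditure multiplier = 1/(1 − MPC) = 1/(1 − 0.57) = 1/0.43 ≈ 2.326.
ΔG contributes k·ΔG = (−$524 billion) / 0.43 ≈ −$1,218.6 billion.
ΔT of −$441 billion changes first-round spending by −c·ΔT = +$251.37 billion, contributing k·(−c·ΔT) = (+$251.37 billion) / 0.43 ≈ +$584.6 billion.
Net ΔY = k(ΔG − c·ΔT) = (−$272.63 billion) / 0.43 ≈ −$634 billion.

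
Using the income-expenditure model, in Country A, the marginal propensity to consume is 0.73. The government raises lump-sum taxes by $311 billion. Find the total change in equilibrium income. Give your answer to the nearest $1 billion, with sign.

A lump-sum tax change of +$311 billion shifts disposable income by −$311 billion; first-round consumption changes by −c × ΔT = −0.73 × (+$311 billion) = −$227.03 billion.
Expenditure multiplier = 1/(1 − MPC) = 1/(1 − 0.73) = 1/0.27 ≈ 3.704.
The tax multiplier is −c × k ≈ −2.704, so ΔY = k × (−c·ΔT) = (−$227.03 billion) / 0.27 ≈ −$841 billion.

−$841 billion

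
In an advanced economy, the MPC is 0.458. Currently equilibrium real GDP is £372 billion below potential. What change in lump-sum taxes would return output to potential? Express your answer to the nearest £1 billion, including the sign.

−£440 billion

Spending multiplier = 1/(1 − MPC) = 1/(1 − 0.458) = 1/0.542 ≈ 1.845.
Tax multiplier = −c·k = −0.458/0.542 ≈ −0.845. Need ΔY = +£372 billion, so ΔT = ΔY/(−c·k) = −(+£372 billion) × 0.542 / 0.458 ≈ −£440 billion.
The government should cut lump-sum taxes by £440 billion.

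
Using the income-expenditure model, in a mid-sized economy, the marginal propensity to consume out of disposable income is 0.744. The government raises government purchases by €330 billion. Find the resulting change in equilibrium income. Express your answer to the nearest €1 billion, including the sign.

+€1,289 billion

Spending multiplier = 1/(1 − MPC) = 1/(1 − 0.744) = 1/0.256 ≈ 3.906.
ΔY = k × ΔG = (+€330 billion) / 0.256 ≈ +€1,289 billion.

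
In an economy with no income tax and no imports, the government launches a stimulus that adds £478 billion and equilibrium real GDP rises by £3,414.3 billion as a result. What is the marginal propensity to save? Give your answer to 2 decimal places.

0.14

Implied spending multiplier k = ΔY/ΔG = 3,414.3/478 ≈ 7.1429.
Since k = 1/(1 − MPC), MPC = 1 − 1/k = 1 − ΔG/ΔY = 1 − 478/3,414.3 ≈ 0.86.
MPS = 1 − MPC = 0.14.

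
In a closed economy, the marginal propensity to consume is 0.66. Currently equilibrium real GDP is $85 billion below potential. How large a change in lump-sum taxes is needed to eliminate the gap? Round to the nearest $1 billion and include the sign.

−$44 billion

Spending multiplier = 1/(1 − MPC) = 1/(1 − 0.66) = 1/0.34 ≈ 2.941.
Tax multiplier = −c·k = −0.66/0.34 ≈ −1.941. Need ΔY = +$85 billion, so ΔT = ΔY/(−c·k) = −(+$85 billion) × 0.34 / 0.66 ≈ −$44 billion.
The government should cut lump-sum taxes by $44 billion.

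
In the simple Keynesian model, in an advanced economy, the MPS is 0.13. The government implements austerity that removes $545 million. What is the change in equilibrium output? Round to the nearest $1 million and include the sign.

−$4,192 million

MPC = 1 − MPS = 1 − 0.13 = 0.87.
Expenditure multiplier = 1/(1 − MPC) = 1/(1 − 0.87) = 1/0.13 ≈ 7.692.
ΔY = k × ΔG = (−$545 million) / 0.13 ≈ −$4,192 million.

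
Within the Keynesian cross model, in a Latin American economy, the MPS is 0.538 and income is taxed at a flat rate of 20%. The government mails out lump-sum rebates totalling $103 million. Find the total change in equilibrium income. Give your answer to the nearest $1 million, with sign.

MPC = 1 − MPS = 1 − 0.538 = 0.462.
A lump-sum tax change of −$103 million shifts disposable income by +$103 million; first-round consumption changes by −c × ΔT = −0.462 × (−$103 million) = +$47.586 million.
Expenditure multiplier = 1/(1 − c(1−t)) = 1/(1 − 0.462×0.8) = 1/0.6304 ≈ 1.586.
The tax multiplier is −c × k ≈ −0.733, so ΔY = k × (−c·ΔT) = (+$47.586 million) / 0.6304 ≈ +$75 million.

+$75 million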